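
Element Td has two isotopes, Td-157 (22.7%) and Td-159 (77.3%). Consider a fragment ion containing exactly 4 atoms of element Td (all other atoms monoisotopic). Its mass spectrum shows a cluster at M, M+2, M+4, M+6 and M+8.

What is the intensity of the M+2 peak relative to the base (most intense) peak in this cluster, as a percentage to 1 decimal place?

Binomial terms of (0.227 + 0.773)^4: M 0.0027, M+2 0.0362, M+4 0.1847, M+6 0.4194, M+8 0.3570 → M+6 is the base peak.
P(M+6) = C(4,3) × 0.227^1 × 0.773^3 = 4 × 0.2270 × 0.46188992 = 0.419396 (base)
P(M+2) = C(4,1) × 0.227^3 × 0.773^1 = 4 × 0.01169708 × 0.7730 = 0.036167
Relative intensity = 0.036167 / 0.419396 × 100 = 8.6

8.6%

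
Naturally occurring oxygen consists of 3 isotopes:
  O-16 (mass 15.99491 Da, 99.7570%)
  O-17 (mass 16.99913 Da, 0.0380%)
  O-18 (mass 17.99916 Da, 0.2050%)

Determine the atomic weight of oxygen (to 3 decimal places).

15.999 Da

Weight each isotope mass by its fractional abundance: 0.997570 × 15.99491 + 0.000380 × 16.99913 + 0.002050 × 17.99916
= 15.956042 + 0.006460 + 0.036898 = 15.999400 Da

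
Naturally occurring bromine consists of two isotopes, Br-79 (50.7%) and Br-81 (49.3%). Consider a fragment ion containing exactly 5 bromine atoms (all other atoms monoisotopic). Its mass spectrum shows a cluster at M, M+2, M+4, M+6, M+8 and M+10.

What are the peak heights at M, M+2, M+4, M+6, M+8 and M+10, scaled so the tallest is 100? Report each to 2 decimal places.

Expanding (0.507 + 0.493)^5:
P(M) = 0.507^5 = 0.033500
P(M+2) = 5 × 0.507^4 × 0.493^1 = 0.162873
P(M+4) = 10 × 0.507^3 × 0.493^2 = 0.316751
P(M+6) = 10 × 0.507^2 × 0.493^3 = 0.308004
P(M+8) = 5 × 0.507^1 × 0.493^4 = 0.149750
P(M+10) = 0.493^5 = 0.029123
The M+4 peak is largest (0.316751); scaling to 100 gives 10.58 : 51.42 : 100.00 : 97.24 : 47.28 : 9.19.

10.58 : 51.42 : 100.00 : 97.24 : 47.28 : 9.19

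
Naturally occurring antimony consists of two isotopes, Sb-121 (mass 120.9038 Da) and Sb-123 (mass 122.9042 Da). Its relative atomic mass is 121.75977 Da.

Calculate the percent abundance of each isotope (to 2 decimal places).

Writing the weighted mean with unknown fraction x of Sb-121:
120.9038·x + 122.9042·(1 − x) = 121.75977
(120.9038 − 122.9042)·x = 121.75977 − 122.9042
x = -1.14443 / -2.0004 = 0.57210 → 57.21% Sb-121, 42.79% Sb-123.

Sb-121: 57.21%, Sb-123: 42.79%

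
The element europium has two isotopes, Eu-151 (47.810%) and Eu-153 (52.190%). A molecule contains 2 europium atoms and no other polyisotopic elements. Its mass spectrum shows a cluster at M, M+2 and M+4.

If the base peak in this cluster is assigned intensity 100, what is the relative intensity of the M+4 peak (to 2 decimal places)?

(0.47810 + 0.52190)^2 gives M 0.2286, M+2 0.4990, M+4 0.2724; the largest is M+2.
P(M+2) = C(2,1) × 0.47810^1 × 0.52190^1 = 2 × 0.4781 × 0.5219 = 0.499041 (base)
P(M+4) = C(2,2) × 0.47810^0 × 0.52190^2 = 1 × 1.0000 × 0.27237961 = 0.272380
Relative intensity = 0.272380 / 0.499041 × 100 = 54.58

54.58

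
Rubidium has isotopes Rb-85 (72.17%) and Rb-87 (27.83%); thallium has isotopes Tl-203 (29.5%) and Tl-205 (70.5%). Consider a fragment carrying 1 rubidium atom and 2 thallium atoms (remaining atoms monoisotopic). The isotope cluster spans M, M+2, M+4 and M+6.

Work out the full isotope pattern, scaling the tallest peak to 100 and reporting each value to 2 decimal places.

13.24 : 68.37 : 100.00 : 29.15

Rubidium pattern (n=1): 0.7217 : 0.2783
Thallium pattern (n=2): 0.087025 : 0.41595 : 0.497025
Convolve the two distributions (both contribute in 2-u steps):
  M: 0.7217×0.087025 = 0.062806
  M+2: 0.7217×0.41595 + 0.2783×0.087025 = 0.324410
  M+4: 0.7217×0.497025 + 0.2783×0.41595 = 0.474462
  M+6: 0.2783×0.497025 = 0.138322
Scale to base peak (0.474462) = 100: 13.24 : 68.37 : 100.00 : 29.15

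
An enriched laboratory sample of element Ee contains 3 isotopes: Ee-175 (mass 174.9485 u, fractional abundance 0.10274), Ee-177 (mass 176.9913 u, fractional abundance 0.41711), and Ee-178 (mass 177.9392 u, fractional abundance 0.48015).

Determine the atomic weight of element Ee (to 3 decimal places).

Weight each isotope mass by its fractional abundance: 0.10274 × 174.9485 + 0.41711 × 176.9913 + 0.48015 × 177.9392
= 17.97421 + 73.82484 + 85.43751 = 177.23656 u

177.237 u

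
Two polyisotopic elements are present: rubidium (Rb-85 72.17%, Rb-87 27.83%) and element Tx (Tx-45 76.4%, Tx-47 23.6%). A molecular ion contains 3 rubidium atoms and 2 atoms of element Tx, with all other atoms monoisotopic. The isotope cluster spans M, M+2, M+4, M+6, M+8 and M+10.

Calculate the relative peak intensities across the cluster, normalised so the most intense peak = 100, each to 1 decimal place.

56.3 : 100.0 : 70.8 : 25.0 : 4.4 : 0.3

Rubidium pattern (n=3): 0.37589809 : 0.43485841 : 0.16768892 : 0.02155458
Element Tx pattern (n=2): 0.583696 : 0.360608 : 0.055696
Convolve the two distributions (both contribute in 2-u steps):
  M: 0.37589809×0.583696 = 0.219410
  M+2: 0.37589809×0.360608 + 0.43485841×0.583696 = 0.389377
  M+4: 0.37589809×0.055696 + 0.43485841×0.360608 + 0.16768892×0.583696 = 0.275629
  M+6: 0.43485841×0.055696 + 0.16768892×0.360608 + 0.02155458×0.583696 = 0.097271
  M+8: 0.16768892×0.055696 + 0.02155458×0.360608 = 0.017112
  M+10: 0.02155458×0.055696 = 0.001201
Scale to base peak (0.389377) = 100: 56.3 : 100.0 : 70.8 : 25.0 : 4.4 : 0.3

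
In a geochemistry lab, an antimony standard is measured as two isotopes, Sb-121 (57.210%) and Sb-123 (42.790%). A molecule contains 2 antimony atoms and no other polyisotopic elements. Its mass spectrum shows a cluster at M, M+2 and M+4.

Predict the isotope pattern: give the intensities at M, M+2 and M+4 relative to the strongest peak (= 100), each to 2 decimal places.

The 2 Sb atoms are independent, so intensities follow the terms of (0.57210 + 0.42790)^2.
P(M) = 0.57210^2 = 0.327298
P(M+2) = 2 × 0.57210^1 × 0.42790^1 = 0.489603
P(M+4) = 0.42790^2 = 0.183098
The M+2 peak is largest (0.489603); scaling to 100 gives 66.85 : 100.00 : 37.40.

66.85 : 100.00 : 37.40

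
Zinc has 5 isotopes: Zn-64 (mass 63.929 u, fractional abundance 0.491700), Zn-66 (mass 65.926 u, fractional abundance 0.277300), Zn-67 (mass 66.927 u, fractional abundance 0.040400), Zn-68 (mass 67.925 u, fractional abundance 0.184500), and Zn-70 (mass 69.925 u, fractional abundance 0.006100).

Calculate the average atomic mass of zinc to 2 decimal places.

65.38 u

Weight each isotope mass by its fractional abundance: 0.491700 × 63.929 + 0.277300 × 65.926 + 0.040400 × 66.927 + 0.184500 × 67.925 + 0.006100 × 69.925
= 31.4339 + 18.2813 + 2.7039 + 12.5322 + 0.4265 = 65.3778 u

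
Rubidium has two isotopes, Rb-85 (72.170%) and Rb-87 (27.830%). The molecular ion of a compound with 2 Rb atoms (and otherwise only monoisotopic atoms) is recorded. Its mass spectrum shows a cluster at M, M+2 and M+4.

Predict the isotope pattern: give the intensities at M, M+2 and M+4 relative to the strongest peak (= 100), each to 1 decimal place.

100.0 : 77.1 : 14.9

Each Rb atom is independently Rb-85 (p = 0.72170) or Rb-87 (q = 0.27830); the cluster is the binomial expansion (p + q)^2.
P(M) = 0.72170^2 = 0.520851
P(M+2) = 2 × 0.72170^1 × 0.27830^1 = 0.401698
P(M+4) = 0.27830^2 = 0.077451
The M peak is largest (0.520851); scaling to 100 gives 100.0 : 77.1 : 14.9.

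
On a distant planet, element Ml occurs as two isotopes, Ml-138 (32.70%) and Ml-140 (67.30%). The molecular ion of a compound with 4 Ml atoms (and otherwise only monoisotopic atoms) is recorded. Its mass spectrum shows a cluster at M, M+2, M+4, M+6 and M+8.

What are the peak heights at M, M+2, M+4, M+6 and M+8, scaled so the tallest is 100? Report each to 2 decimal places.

2.87 : 23.61 : 72.88 : 100.00 : 51.45

Expanding (0.3270 + 0.6730)^4:
P(M) = 0.3270^4 = 0.011434
P(M+2) = 4 × 0.3270^3 × 0.6730^1 = 0.094128
P(M+4) = 6 × 0.3270^2 × 0.6730^2 = 0.290587
P(M+6) = 4 × 0.3270^1 × 0.6730^3 = 0.398706
P(M+8) = 0.6730^4 = 0.205145
The M+6 peak is largest (0.398706); scaling to 100 gives 2.87 : 23.61 : 72.88 : 100.00 : 51.45.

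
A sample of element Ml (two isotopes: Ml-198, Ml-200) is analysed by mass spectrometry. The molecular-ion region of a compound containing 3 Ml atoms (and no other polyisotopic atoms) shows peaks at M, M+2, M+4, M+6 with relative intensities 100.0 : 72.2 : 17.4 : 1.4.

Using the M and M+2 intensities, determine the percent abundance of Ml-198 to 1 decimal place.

80.6%

If p is the fraction of Ml that is Ml-198, then I(M+2)/I(M) = [C(3,1)·p^2·(1−p)] / p^3 = 3·(1−p)/p = 72.2/100.0 = 0.7220
(1−p)/p = 0.7220/3 = 0.2407  ⇒  p = 1/(1 + 0.2407) = 0.8060
Ml-198: 80.6%, Ml-200: 19.4%.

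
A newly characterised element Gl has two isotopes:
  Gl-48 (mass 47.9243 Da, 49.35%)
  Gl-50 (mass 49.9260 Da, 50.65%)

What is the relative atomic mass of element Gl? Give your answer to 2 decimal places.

48.94 Da

The abundance-weighted mean is 0.4935 × 47.9243 + 0.5065 × 49.9260
= 23.65064 + 25.28752 = 48.93816 Da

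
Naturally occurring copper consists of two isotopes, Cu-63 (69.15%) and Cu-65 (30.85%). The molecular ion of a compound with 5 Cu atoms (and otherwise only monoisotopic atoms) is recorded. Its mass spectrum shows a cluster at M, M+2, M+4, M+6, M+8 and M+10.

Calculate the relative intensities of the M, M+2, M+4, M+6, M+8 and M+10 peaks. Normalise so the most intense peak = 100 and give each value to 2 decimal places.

44.83 : 100.00 : 89.23 : 39.81 : 8.88 : 0.79

Each Cu atom is independently Cu-63 (p = 0.6915) or Cu-65 (q = 0.3085); the cluster is the binomial expansion (p + q)^5.
P(M) = 0.6915^5 = 0.158111
P(M+2) = 5 × 0.6915^4 × 0.3085^1 = 0.352691
P(M+4) = 10 × 0.6915^3 × 0.3085^2 = 0.314693
P(M+6) = 10 × 0.6915^2 × 0.3085^3 = 0.140394
P(M+8) = 5 × 0.6915^1 × 0.3085^4 = 0.031317
P(M+10) = 0.3085^5 = 0.002794
The M+2 peak is largest (0.352691); scaling to 100 gives 44.83 : 100.00 : 89.23 : 39.81 : 8.88 : 0.79.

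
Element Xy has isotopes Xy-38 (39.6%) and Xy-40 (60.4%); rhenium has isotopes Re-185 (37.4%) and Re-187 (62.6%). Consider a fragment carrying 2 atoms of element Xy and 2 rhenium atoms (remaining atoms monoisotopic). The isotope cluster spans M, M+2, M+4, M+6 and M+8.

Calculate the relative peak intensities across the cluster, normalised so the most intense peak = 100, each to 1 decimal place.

Element Xy pattern (n=2): 0.156816 : 0.478368 : 0.364816
Rhenium pattern (n=2): 0.139876 : 0.468248 : 0.391876
Convolve the two distributions (both contribute in 2-u steps):
  M: 0.156816×0.139876 = 0.021935
  M+2: 0.156816×0.468248 + 0.478368×0.139876 = 0.140341
  M+4: 0.156816×0.391876 + 0.478368×0.468248 + 0.364816×0.139876 = 0.336476
  M+6: 0.478368×0.391876 + 0.364816×0.468248 = 0.358285
  M+8: 0.364816×0.391876 = 0.142963
Scale to base peak (0.358285) = 100: 6.1 : 39.2 : 93.9 : 100.0 : 39.9

6.1 : 39.2 : 93.9 : 100.0 : 39.9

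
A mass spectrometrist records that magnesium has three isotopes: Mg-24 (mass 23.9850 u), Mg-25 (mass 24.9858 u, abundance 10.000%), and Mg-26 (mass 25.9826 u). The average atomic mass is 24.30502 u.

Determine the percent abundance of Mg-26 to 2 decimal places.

Let x and y be the fractions of Mg-24 and Mg-26. Then x + y = 1 − 0.10000 = 0.90000 and 23.9850x + 25.9826y = 24.30502 − 0.10000×24.9858 = 21.80644.
Substituting: 23.9850x + 25.9826(0.90000 − x) = 21.80644
(23.9850 − 25.9826)x = -1.5779  ⇒  x = 0.78990, y = 0.11010
Mg-24: 78.99%, Mg-26: 11.01%.

11.01%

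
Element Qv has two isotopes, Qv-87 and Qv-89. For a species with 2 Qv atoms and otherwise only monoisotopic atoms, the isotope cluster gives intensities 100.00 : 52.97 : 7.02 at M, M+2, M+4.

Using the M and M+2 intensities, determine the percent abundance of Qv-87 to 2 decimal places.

79.06%

Write p for the Qv-87 fraction. I(M+2)/I(M) = [C(2,1)·p^1·(1−p)] / p^2 = 2·(1−p)/p = 52.97/100.00 = 0.5297
(1−p)/p = 0.5297/2 = 0.2648  ⇒  p = 1/(1 + 0.2648) = 0.7906
Qv-87: 79.06%, Qv-89: 20.94%.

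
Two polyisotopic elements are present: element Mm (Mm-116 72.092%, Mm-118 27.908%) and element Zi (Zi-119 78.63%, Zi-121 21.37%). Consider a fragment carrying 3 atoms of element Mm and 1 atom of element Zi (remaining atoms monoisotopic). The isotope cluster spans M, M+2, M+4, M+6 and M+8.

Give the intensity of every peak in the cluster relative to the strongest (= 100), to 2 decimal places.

Element Mm pattern (n=3): 0.37468061 : 0.4351351 : 0.16844796 : 0.02173633
Element Zi pattern (n=1): 0.7863 : 0.2137
Convolve the two distributions (both contribute in 2-u steps):
  M: 0.37468061×0.7863 = 0.294611
  M+2: 0.37468061×0.2137 + 0.4351351×0.7863 = 0.422216
  M+4: 0.4351351×0.2137 + 0.16844796×0.7863 = 0.225439
  M+6: 0.16844796×0.2137 + 0.02173633×0.7863 = 0.053089
  M+8: 0.02173633×0.2137 = 0.004645
Scale to base peak (0.422216) = 100: 69.78 : 100.00 : 53.39 : 12.57 : 1.10

69.78 : 100.00 : 53.39 : 12.57 : 1.10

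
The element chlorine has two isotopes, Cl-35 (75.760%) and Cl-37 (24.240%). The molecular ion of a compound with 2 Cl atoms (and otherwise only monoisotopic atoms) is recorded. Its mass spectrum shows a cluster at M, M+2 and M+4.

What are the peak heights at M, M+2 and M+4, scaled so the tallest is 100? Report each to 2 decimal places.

100.00 : 63.99 : 10.24

The 2 Cl atoms are independent, so intensities follow the terms of (0.75760 + 0.24240)^2.
P(M) = 0.75760^2 = 0.573958
P(M+2) = 2 × 0.75760^1 × 0.24240^1 = 0.367284
P(M+4) = 0.24240^2 = 0.058758
The M peak is largest (0.573958); scaling to 100 gives 100.00 : 63.99 : 10.24.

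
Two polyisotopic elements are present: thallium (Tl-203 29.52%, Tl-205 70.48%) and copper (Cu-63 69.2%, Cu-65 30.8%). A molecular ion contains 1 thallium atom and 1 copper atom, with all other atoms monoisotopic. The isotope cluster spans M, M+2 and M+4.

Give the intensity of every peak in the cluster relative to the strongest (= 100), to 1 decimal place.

Thallium pattern (n=1): 0.2952 : 0.7048
Copper pattern (n=1): 0.6920 : 0.3080
Convolve the two distributions (both contribute in 2-u steps):
  M: 0.2952×0.6920 = 0.204278
  M+2: 0.2952×0.3080 + 0.7048×0.6920 = 0.578643
  M+4: 0.7048×0.3080 = 0.217078
Scale to base peak (0.578643) = 100: 35.3 : 100.0 : 37.5

35.3 : 100.0 : 37.5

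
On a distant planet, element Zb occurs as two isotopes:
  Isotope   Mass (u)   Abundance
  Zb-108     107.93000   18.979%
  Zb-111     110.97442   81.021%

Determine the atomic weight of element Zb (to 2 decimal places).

110.40 u

Ar = Σ fᵢ·mᵢ = 0.18979 × 107.93000 + 0.81021 × 110.97442
= 20.484035 + 89.912585 = 110.396620 u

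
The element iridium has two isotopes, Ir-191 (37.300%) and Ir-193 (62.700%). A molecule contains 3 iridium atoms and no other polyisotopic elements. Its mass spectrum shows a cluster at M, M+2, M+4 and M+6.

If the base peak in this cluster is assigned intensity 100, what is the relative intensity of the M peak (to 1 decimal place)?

11.8

(0.37300 + 0.62700)^3 gives M 0.0519, M+2 0.2617, M+4 0.4399, M+6 0.2465; the largest is M+4.
P(M+4) = C(3,2) × 0.37300^1 × 0.62700^2 = 3 × 0.3730 × 0.393129 = 0.439911 (base)
P(M) = C(3,0) × 0.37300^3 × 0.62700^0 = 1 × 0.05189512 × 1.0000 = 0.051895
Relative intensity = 0.051895 / 0.439911 × 100 = 11.8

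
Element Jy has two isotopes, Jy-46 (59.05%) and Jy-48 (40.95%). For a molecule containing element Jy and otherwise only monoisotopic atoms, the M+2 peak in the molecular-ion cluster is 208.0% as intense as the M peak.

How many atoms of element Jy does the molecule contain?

3

For n independent Jy atoms, I(M+2)/I(M) = n · (abundance Jy-48) / (abundance Jy-46) = n · 0.4095/0.5905.
n = 2.080 × 0.5905/0.4095 = 3.00 ≈ 3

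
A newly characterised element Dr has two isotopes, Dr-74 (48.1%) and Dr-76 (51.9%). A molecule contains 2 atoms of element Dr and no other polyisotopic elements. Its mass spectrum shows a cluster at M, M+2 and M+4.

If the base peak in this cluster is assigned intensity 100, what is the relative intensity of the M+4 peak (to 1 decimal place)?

Binomial terms of (0.481 + 0.519)^2: M 0.2314, M+2 0.4993, M+4 0.2694 → M+2 is the base peak.
P(M+2) = C(2,1) × 0.481^1 × 0.519^1 = 2 × 0.4810 × 0.5190 = 0.499278 (base)
P(M+4) = C(2,2) × 0.481^0 × 0.519^2 = 1 × 1.0000 × 0.269361 = 0.269361
Relative intensity = 0.269361 / 0.499278 × 100 = 54.0

54.0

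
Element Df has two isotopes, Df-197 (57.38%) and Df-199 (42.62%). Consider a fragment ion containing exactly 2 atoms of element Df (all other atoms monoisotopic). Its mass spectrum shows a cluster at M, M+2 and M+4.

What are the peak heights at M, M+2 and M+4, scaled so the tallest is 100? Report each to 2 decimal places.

67.32 : 100.00 : 37.14

The 2 Df atoms are independent, so intensities follow the terms of (0.5738 + 0.4262)^2.
P(M) = 0.5738^2 = 0.329246
P(M+2) = 2 × 0.5738^1 × 0.4262^1 = 0.489107
P(M+4) = 0.4262^2 = 0.181646
The M+2 peak is largest (0.489107); scaling to 100 gives 67.32 : 100.00 : 37.14.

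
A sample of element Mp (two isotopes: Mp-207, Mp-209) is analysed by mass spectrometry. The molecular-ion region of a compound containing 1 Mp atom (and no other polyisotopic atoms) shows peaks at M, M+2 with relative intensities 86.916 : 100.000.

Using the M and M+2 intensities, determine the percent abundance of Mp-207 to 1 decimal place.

If p is the fraction of Mp that is Mp-207, then I(M+2)/I(M) = [C(1,1)·p^0·(1−p)] / p^1 = 1·(1−p)/p = 100.000/86.916 = 1.1505
(1−p)/p = 1.1505/1 = 1.1505  ⇒  p = 1/(1 + 1.1505) = 0.4650
Mp-207: 46.5%, Mp-209: 53.5%.

46.5%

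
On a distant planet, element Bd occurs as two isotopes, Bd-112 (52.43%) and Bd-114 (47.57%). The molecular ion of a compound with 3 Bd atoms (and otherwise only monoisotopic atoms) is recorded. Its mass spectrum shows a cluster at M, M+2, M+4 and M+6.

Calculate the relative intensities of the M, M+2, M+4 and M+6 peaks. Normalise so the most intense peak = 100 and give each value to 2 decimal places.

Expanding (0.5243 + 0.4757)^3:
P(M) = 0.5243^3 = 0.144125
P(M+2) = 3 × 0.5243^2 × 0.4757^1 = 0.392296
P(M+4) = 3 × 0.5243^1 × 0.4757^2 = 0.355932
P(M+6) = 0.4757^3 = 0.107646
The M+2 peak is largest (0.392296); scaling to 100 gives 36.74 : 100.00 : 90.73 : 27.44.

36.74 : 100.00 : 90.73 : 27.44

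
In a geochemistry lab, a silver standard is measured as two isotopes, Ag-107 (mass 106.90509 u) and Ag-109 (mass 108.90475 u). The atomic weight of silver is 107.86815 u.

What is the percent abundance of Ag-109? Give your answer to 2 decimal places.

Let x be the fractional abundance of Ag-107; then Ag-109 has abundance 1 − x.
106.90509·x + 108.90475·(1 − x) = 107.86815
(106.90509 − 108.90475)·x = 107.86815 − 108.90475
x = -1.03660 / -1.99966 = 0.51839 → 51.84% Ag-107, 48.16% Ag-109.

48.16%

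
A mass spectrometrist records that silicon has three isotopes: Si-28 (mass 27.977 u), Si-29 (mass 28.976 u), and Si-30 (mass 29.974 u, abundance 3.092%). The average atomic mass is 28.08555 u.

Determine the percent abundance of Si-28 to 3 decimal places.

92.223%

The remaining 96.908% is split between Si-28 (fraction x) and Si-29 (fraction 0.96908 − x).
Substituting: 27.977x + 28.976(0.96908 − x) = 27.15875392
(27.977 − 28.976)x = -0.92130816  ⇒  x = 0.92223, y = 0.04685
Si-28: 92.223%, Si-29: 4.685%.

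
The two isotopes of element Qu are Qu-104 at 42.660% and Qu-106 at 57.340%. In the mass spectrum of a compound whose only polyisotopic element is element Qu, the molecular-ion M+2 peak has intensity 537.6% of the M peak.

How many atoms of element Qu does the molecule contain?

For n independent Qu atoms, I(M+2)/I(M) = n · (abundance Qu-106) / (abundance Qu-104) = n · 0.57340/0.42660.
n = 5.376 × 0.42660/0.57340 = 4.00 ≈ 4

4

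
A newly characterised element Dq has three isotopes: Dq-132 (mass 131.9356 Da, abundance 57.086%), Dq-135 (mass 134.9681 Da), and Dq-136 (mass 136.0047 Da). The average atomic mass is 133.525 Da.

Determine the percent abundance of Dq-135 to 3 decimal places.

15.128%

Let x and y be the fractions of Dq-135 and Dq-136. Then x + y = 1 − 0.57086 = 0.42914 and 134.9681x + 136.0047y = 133.525 − 0.57086×131.9356 = 58.208243384.
Substituting: 134.9681x + 136.0047(0.42914 − x) = 58.208243384
(134.9681 − 136.0047)x = -0.156813574  ⇒  x = 0.15128, y = 0.27786
Dq-135: 15.128%, Dq-136: 27.786%.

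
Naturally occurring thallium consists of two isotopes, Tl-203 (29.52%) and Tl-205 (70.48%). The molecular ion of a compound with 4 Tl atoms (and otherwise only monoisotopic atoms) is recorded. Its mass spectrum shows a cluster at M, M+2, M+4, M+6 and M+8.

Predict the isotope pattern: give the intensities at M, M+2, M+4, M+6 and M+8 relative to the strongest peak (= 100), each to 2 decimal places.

The 4 Tl atoms are independent, so intensities follow the terms of (0.2952 + 0.7048)^4.
P(M) = 0.2952^4 = 0.007594
P(M+2) = 4 × 0.2952^3 × 0.7048^1 = 0.072523
P(M+4) = 6 × 0.2952^2 × 0.7048^2 = 0.259726
P(M+6) = 4 × 0.2952^1 × 0.7048^3 = 0.413403
P(M+8) = 0.7048^4 = 0.246754
The M+6 peak is largest (0.413403); scaling to 100 gives 1.84 : 17.54 : 62.83 : 100.00 : 59.69.

1.84 : 17.54 : 62.83 : 100.00 : 59.69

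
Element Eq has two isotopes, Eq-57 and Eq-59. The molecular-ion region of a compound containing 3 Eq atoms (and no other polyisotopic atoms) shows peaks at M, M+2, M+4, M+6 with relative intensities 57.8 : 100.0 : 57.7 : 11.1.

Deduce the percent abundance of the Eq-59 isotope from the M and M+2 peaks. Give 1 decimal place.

36.6%

Let p = fractional abundance of Eq-57. I(M+2)/I(M) = [C(3,1)·p^2·(1−p)] / p^3 = 3·(1−p)/p = 100.0/57.8 = 1.7301
(1−p)/p = 1.7301/3 = 0.5767  ⇒  p = 1/(1 + 0.5767) = 0.6342
Eq-57: 63.4%, Eq-59: 36.6%.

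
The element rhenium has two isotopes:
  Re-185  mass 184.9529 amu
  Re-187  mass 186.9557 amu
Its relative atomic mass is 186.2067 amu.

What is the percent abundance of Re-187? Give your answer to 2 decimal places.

Let x be the fractional abundance of Re-185; then Re-187 has abundance 1 − x.
184.9529·x + 186.9557·(1 − x) = 186.2067
(184.9529 − 186.9557)·x = 186.2067 − 186.9557
x = -0.7490 / -2.0028 = 0.37398 → 37.40% Re-185, 62.60% Re-187.

62.60%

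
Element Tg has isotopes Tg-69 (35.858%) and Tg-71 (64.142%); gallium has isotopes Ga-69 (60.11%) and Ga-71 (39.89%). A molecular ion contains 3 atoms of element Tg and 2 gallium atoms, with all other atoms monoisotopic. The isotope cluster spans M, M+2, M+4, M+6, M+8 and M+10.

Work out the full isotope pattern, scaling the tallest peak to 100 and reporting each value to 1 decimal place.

4.8 : 32.1 : 82.4 : 100.0 : 56.8 : 12.1

Element Tg pattern (n=3): 0.04610608 : 0.24742061 : 0.44258054 : 0.26389277
Gallium pattern (n=2): 0.36132121 : 0.47955758 : 0.15912121
Convolve the two distributions (both contribute in 2-u steps):
  M: 0.04610608×0.36132121 = 0.016659
  M+2: 0.04610608×0.47955758 + 0.24742061×0.36132121 = 0.111509
  M+4: 0.04610608×0.15912121 + 0.24742061×0.47955758 + 0.44258054×0.36132121 = 0.285903
  M+6: 0.24742061×0.15912121 + 0.44258054×0.47955758 + 0.26389277×0.36132121 = 0.346963
  M+8: 0.44258054×0.15912121 + 0.26389277×0.47955758 = 0.196976
  M+10: 0.26389277×0.15912121 = 0.041991
Scale to base peak (0.346963) = 100: 4.8 : 32.1 : 82.4 : 100.0 : 56.8 : 12.1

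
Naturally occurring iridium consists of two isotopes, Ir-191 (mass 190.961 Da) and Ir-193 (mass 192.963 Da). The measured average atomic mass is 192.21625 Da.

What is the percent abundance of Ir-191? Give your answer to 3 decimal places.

37.300%

Writing the weighted mean with unknown fraction x of Ir-191:
190.961·x + 192.963·(1 − x) = 192.21625
(190.961 − 192.963)·x = 192.21625 − 192.963
x = -0.74675 / -2.002 = 0.37300 → 37.300% Ir-191, 62.700% Ir-193.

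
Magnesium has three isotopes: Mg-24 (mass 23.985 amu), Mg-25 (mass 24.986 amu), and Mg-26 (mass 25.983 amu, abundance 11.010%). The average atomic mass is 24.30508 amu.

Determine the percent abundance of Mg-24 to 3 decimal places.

Let x and y be the fractions of Mg-24 and Mg-25. Then x + y = 1 − 0.11010 = 0.88990 and 23.985x + 24.986y = 24.30508 − 0.11010×25.983 = 21.4443517.
Substituting: 23.985x + 24.986(0.88990 − x) = 21.4443517
(23.985 − 24.986)x = -0.7906897  ⇒  x = 0.78990, y = 0.10000
Mg-24: 78.990%, Mg-25: 10.000%.

78.990%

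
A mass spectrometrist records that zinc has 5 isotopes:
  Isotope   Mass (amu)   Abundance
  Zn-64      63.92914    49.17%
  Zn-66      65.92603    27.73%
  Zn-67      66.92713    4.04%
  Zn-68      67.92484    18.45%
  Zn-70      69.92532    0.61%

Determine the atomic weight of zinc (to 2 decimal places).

65.38 amu

Average mass = Σ (abundance × isotope mass) = 0.4917 × 63.92914 + 0.2773 × 65.92603 + 0.0404 × 66.92713 + 0.1845 × 67.92484 + 0.0061 × 69.92532
= 31.433958 + 18.281288 + 2.703856 + 12.532133 + 0.426544 = 65.377779 amu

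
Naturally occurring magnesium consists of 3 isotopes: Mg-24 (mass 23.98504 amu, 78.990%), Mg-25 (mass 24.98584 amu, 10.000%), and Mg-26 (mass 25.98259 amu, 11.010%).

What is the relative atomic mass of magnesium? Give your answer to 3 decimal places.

24.305 amu

Ar = Σ fᵢ·mᵢ = 0.78990 × 23.98504 + 0.10000 × 24.98584 + 0.11010 × 25.98259
= 18.945783 + 2.498584 + 2.860683 = 24.305050 amu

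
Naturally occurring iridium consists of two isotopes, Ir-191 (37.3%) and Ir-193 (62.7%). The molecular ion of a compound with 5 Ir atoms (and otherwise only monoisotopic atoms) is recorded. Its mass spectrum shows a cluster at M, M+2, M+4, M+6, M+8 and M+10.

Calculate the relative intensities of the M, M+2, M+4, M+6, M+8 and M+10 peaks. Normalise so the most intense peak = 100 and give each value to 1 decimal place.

Each Ir atom is independently Ir-191 (p = 0.373) or Ir-193 (q = 0.627); the cluster is the binomial expansion (p + q)^5.
P(M) = 0.373^5 = 0.007220
P(M+2) = 5 × 0.373^4 × 0.627^1 = 0.060684
P(M+4) = 10 × 0.373^3 × 0.627^2 = 0.204015
P(M+6) = 10 × 0.373^2 × 0.627^3 = 0.342942
P(M+8) = 5 × 0.373^1 × 0.627^4 = 0.288237
P(M+10) = 0.627^5 = 0.096903
The M+6 peak is largest (0.342942); scaling to 100 gives 2.1 : 17.7 : 59.5 : 100.0 : 84.0 : 28.3.

2.1 : 17.7 : 59.5 : 100.0 : 84.0 : 28.3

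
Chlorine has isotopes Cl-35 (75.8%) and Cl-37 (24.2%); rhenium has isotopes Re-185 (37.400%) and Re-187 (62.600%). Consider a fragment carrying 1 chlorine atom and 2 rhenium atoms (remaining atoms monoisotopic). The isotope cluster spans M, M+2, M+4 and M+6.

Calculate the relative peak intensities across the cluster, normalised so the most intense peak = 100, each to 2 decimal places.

25.84 : 94.74 : 100.00 : 23.11

Chlorine pattern (n=1): 0.7580 : 0.2420
Rhenium pattern (n=2): 0.139876 : 0.468248 : 0.391876
Convolve the two distributions (both contribute in 2-u steps):
  M: 0.7580×0.139876 = 0.106026
  M+2: 0.7580×0.468248 + 0.2420×0.139876 = 0.388782
  M+4: 0.7580×0.391876 + 0.2420×0.468248 = 0.410358
  M+6: 0.2420×0.391876 = 0.094834
Scale to base peak (0.410358) = 100: 25.84 : 94.74 : 100.00 : 23.11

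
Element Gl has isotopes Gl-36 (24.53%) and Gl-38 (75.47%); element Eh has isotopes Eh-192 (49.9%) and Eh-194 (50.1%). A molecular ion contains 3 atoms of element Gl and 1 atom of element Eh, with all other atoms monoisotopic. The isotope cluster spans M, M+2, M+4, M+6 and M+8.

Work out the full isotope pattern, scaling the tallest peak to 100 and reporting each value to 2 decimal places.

1.74 : 17.76 : 65.35 : 100.00 : 50.73

Element Gl pattern (n=3): 0.01476021 : 0.13623563 : 0.4191481 : 0.42985606
Element Eh pattern (n=1): 0.4990 : 0.5010
Convolve the two distributions (both contribute in 2-u steps):
  M: 0.01476021×0.4990 = 0.007365
  M+2: 0.01476021×0.5010 + 0.13623563×0.4990 = 0.075376
  M+4: 0.13623563×0.5010 + 0.4191481×0.4990 = 0.277409
  M+6: 0.4191481×0.5010 + 0.42985606×0.4990 = 0.424491
  M+8: 0.42985606×0.5010 = 0.215358
Scale to base peak (0.424491) = 100: 1.74 : 17.76 : 65.35 : 100.00 : 50.73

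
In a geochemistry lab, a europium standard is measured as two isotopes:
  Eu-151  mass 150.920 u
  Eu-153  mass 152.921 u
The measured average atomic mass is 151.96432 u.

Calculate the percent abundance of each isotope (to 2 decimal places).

Eu-151: 47.81%, Eu-153: 52.19%

Let x be the fractional abundance of Eu-151; then Eu-153 has abundance 1 − x.
150.920·x + 152.921·(1 − x) = 151.96432
(150.920 − 152.921)·x = 151.96432 − 152.921
x = -0.95668 / -2.001 = 0.47810 → 47.81% Eu-151, 52.19% Eu-153.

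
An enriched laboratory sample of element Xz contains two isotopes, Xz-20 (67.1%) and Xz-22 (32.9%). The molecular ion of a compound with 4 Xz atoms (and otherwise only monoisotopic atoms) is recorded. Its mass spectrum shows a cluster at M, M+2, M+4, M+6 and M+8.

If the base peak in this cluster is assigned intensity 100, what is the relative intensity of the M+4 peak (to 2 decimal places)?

(0.671 + 0.329)^4 gives M 0.2027, M+2 0.3976, M+4 0.2924, M+6 0.0956, M+8 0.0117; the largest is M+2.
P(M+2) = C(4,1) × 0.671^3 × 0.329^1 = 4 × 0.30211171 × 0.3290 = 0.397579 (base)
P(M+4) = C(4,2) × 0.671^2 × 0.329^2 = 6 × 0.450241 × 0.108241 = 0.292407
Relative intensity = 0.292407 / 0.397579 × 100 = 73.55

73.55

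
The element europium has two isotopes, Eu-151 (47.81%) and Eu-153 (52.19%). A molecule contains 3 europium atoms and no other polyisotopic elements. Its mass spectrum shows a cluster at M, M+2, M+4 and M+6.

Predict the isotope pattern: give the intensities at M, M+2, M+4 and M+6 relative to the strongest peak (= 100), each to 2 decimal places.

27.97 : 91.61 : 100.00 : 36.39

The 3 Eu atoms are independent, so intensities follow the terms of (0.4781 + 0.5219)^3.
P(M) = 0.4781^3 = 0.109284
P(M+2) = 3 × 0.4781^2 × 0.5219^1 = 0.357887
P(M+4) = 3 × 0.4781^1 × 0.5219^2 = 0.390674
P(M+6) = 0.5219^3 = 0.142155
The M+4 peak is largest (0.390674); scaling to 100 gives 27.97 : 91.61 : 100.00 : 36.39.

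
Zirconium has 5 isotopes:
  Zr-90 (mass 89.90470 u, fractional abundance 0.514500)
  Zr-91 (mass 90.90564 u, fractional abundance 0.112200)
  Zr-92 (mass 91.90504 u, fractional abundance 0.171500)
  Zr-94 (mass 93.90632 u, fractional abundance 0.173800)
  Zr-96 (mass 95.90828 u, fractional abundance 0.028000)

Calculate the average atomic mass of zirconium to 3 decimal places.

91.224 u

The abundance-weighted mean is 0.514500 × 89.90470 + 0.112200 × 90.90564 + 0.171500 × 91.90504 + 0.173800 × 93.90632 + 0.028000 × 95.90828
= 46.255968 + 10.199613 + 15.761714 + 16.320918 + 2.685432 = 91.223645 u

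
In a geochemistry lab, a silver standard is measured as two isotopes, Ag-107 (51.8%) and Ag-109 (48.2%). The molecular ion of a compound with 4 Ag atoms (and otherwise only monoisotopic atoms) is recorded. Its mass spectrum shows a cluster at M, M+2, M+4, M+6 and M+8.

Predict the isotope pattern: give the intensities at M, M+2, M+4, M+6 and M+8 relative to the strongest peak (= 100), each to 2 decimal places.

19.25 : 71.65 : 100.00 : 62.03 : 14.43

Expanding (0.518 + 0.482)^4:
P(M) = 0.518^4 = 0.071998
P(M+2) = 4 × 0.518^3 × 0.482^1 = 0.267976
P(M+4) = 6 × 0.518^2 × 0.482^2 = 0.374029
P(M+6) = 4 × 0.518^1 × 0.482^3 = 0.232023
P(M+8) = 0.482^4 = 0.053974
The M+4 peak is largest (0.374029); scaling to 100 gives 19.25 : 71.65 : 100.00 : 62.03 : 14.43.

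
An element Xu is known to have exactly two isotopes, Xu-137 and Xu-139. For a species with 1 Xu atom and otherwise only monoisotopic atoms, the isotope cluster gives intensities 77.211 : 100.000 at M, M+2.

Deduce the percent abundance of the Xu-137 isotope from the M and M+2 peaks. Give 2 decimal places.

If p is the fraction of Xu that is Xu-137, then I(M+2)/I(M) = [C(1,1)·p^0·(1−p)] / p^1 = 1·(1−p)/p = 100.000/77.211 = 1.2952
(1−p)/p = 1.2952/1 = 1.2952  ⇒  p = 1/(1 + 1.2952) = 0.4357
Xu-137: 43.57%, Xu-139: 56.43%.

43.57%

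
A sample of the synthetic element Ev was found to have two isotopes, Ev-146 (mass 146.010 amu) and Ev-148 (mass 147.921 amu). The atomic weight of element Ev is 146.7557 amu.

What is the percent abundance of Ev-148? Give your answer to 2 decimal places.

39.02%

Writing the weighted mean with unknown fraction x of Ev-146:
146.010·x + 147.921·(1 − x) = 146.7557
(146.010 − 147.921)·x = 146.7557 − 147.921
x = -1.1653 / -1.911 = 0.60979 → 60.98% Ev-146, 39.02% Ev-148.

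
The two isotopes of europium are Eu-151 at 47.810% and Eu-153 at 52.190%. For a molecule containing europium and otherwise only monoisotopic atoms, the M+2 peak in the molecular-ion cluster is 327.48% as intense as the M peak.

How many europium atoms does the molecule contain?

3

For n independent Eu atoms, I(M+2)/I(M) = n · (abundance Eu-153) / (abundance Eu-151) = n · 0.52190/0.47810.
n = 3.2748 × 0.47810/0.52190 = 3.00 ≈ 3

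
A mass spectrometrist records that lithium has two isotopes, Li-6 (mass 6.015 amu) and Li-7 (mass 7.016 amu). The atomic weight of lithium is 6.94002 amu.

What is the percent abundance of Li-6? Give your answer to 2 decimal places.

7.59%

Writing the weighted mean with unknown fraction x of Li-6:
6.015·x + 7.016·(1 − x) = 6.94002
(6.015 − 7.016)·x = 6.94002 − 7.016
x = -0.07598 / -1.001 = 0.07590 → 7.59% Li-6, 92.41% Li-7.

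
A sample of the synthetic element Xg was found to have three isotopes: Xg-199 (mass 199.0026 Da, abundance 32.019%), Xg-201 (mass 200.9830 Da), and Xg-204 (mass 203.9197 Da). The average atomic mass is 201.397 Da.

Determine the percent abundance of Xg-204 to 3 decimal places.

The remaining 67.981% is split between Xg-201 (fraction x) and Xg-204 (fraction 0.67981 − x).
Substituting: 200.9830x + 203.9197(0.67981 − x) = 137.678357506
(200.9830 − 203.9197)x = -0.948293751  ⇒  x = 0.32291, y = 0.35690
Xg-201: 32.291%, Xg-204: 35.690%.

35.690%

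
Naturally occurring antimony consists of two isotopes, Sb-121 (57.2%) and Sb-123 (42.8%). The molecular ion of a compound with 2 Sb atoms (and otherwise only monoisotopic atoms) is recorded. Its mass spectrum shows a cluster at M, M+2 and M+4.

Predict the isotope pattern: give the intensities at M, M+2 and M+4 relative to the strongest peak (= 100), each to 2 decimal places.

Expanding (0.572 + 0.428)^2:
P(M) = 0.572^2 = 0.327184
P(M+2) = 2 × 0.572^1 × 0.428^1 = 0.489632
P(M+4) = 0.428^2 = 0.183184
The M+2 peak is largest (0.489632); scaling to 100 gives 66.82 : 100.00 : 37.41.

66.82 : 100.00 : 37.41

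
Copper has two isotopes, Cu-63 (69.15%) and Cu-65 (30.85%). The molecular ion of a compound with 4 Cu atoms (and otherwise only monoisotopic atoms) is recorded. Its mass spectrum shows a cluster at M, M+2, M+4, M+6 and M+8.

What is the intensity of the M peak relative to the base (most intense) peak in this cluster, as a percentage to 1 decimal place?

56.0%

Term probabilities: M 0.2286, M+2 0.4080, M+4 0.2731, M+6 0.0812, M+8 0.0091. Base peak = M+2.
P(M+2) = C(4,1) × 0.6915^3 × 0.3085^1 = 4 × 0.33065611 × 0.3085 = 0.408030 (base)
P(M) = C(4,0) × 0.6915^4 × 0.3085^0 = 1 × 0.2286487 × 1.0000 = 0.228649
Relative intensity = 0.228649 / 0.408030 × 100 = 56.0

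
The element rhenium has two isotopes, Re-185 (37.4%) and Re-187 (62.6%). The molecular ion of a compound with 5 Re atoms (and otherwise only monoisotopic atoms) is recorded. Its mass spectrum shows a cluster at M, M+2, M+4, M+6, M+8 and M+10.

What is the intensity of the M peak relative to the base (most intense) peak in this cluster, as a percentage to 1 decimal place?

2.1%

Binomial terms of (0.374 + 0.626)^5: M 0.0073, M+2 0.0612, M+4 0.2050, M+6 0.3431, M+8 0.2872, M+10 0.0961 → M+6 is the base peak.
P(M+6) = C(5,3) × 0.374^2 × 0.626^3 = 10 × 0.139876 × 0.24531438 = 0.343136 (base)
P(M) = C(5,0) × 0.374^5 × 0.626^0 = 1 × 0.00731742 × 1.0000 = 0.007317
Relative intensity = 0.007317 / 0.343136 × 100 = 2.1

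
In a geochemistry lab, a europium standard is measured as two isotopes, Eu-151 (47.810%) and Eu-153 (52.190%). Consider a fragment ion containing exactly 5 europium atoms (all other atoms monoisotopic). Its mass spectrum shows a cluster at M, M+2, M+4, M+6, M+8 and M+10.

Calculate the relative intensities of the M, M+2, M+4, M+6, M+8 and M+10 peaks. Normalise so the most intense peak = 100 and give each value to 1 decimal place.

Expanding (0.47810 + 0.52190)^5:
P(M) = 0.47810^5 = 0.024980
P(M+2) = 5 × 0.47810^4 × 0.52190^1 = 0.136343
P(M+4) = 10 × 0.47810^3 × 0.52190^2 = 0.297667
P(M+6) = 10 × 0.47810^2 × 0.52190^3 = 0.324937
P(M+8) = 5 × 0.47810^1 × 0.52190^4 = 0.177353
P(M+10) = 0.52190^5 = 0.038720
The M+6 peak is largest (0.324937); scaling to 100 gives 7.7 : 42.0 : 91.6 : 100.0 : 54.6 : 11.9.

7.7 : 42.0 : 91.6 : 100.0 : 54.6 : 11.9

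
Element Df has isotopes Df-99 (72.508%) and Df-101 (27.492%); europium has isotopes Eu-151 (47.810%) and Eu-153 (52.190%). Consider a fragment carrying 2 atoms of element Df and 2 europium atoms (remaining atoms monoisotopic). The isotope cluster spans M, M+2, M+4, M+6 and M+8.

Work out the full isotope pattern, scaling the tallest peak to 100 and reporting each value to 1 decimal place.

Element Df pattern (n=2): 0.52574101 : 0.39867799 : 0.07558101
Europium pattern (n=2): 0.22857961 : 0.49904078 : 0.27237961
Convolve the two distributions (both contribute in 2-u steps):
  M: 0.52574101×0.22857961 = 0.120174
  M+2: 0.52574101×0.49904078 + 0.39867799×0.22857961 = 0.353496
  M+4: 0.52574101×0.27237961 + 0.39867799×0.49904078 + 0.07558101×0.22857961 = 0.359434
  M+6: 0.39867799×0.27237961 + 0.07558101×0.49904078 = 0.146310
  M+8: 0.07558101×0.27237961 = 0.020587
Scale to base peak (0.359434) = 100: 33.4 : 98.3 : 100.0 : 40.7 : 5.7

33.4 : 98.3 : 100.0 : 40.7 : 5.7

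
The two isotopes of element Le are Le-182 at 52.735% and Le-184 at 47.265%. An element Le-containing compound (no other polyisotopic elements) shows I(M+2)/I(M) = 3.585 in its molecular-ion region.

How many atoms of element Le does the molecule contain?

With n Le atoms, P(M+2)/P(M) = C(n,1)·p^(n−1)q / p^n = n·q/p = n · 0.47265/0.52735.
n = 3.585 × 0.52735/0.47265 = 4.00 ≈ 4

4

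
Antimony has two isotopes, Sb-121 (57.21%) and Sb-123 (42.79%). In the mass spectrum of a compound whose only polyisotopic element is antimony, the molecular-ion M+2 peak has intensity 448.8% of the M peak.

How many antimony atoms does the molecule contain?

For n independent Sb atoms, I(M+2)/I(M) = n · (abundance Sb-123) / (abundance Sb-121) = n · 0.4279/0.5721.
n = 4.488 × 0.5721/0.4279 = 6.00 ≈ 6

6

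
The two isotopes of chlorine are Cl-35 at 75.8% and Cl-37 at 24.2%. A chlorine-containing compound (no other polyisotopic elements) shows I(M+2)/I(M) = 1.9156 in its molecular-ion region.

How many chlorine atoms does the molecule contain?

The M+2/M ratio from n Cl atoms is n · q/p = n · 0.242/0.758.
n = 1.9156 × 0.758/0.242 = 6.00 ≈ 6

6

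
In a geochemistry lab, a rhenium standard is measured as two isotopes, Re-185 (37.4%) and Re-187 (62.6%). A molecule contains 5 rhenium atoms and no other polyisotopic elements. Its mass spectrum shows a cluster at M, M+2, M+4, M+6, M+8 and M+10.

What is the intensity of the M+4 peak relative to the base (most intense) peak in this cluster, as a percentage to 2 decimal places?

59.74%

(0.374 + 0.626)^5 gives M 0.0073, M+2 0.0612, M+4 0.2050, M+6 0.3431, M+8 0.2872, M+10 0.0961; the largest is M+6.
P(M+6) = C(5,3) × 0.374^2 × 0.626^3 = 10 × 0.139876 × 0.24531438 = 0.343136 (base)
P(M+4) = C(5,2) × 0.374^3 × 0.626^2 = 10 × 0.05231362 × 0.391876 = 0.205005
Relative intensity = 0.205005 / 0.343136 × 100 = 59.74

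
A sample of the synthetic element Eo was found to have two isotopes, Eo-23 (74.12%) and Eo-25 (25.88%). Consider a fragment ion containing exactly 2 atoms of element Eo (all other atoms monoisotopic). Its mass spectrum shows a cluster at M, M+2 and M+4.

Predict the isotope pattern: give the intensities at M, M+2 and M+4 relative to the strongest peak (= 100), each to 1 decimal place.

The 2 Eo atoms are independent, so intensities follow the terms of (0.7412 + 0.2588)^2.
P(M) = 0.7412^2 = 0.549377
P(M+2) = 2 × 0.7412^1 × 0.2588^1 = 0.383645
P(M+4) = 0.2588^2 = 0.066977
The M peak is largest (0.549377); scaling to 100 gives 100.0 : 69.8 : 12.2.

100.0 : 69.8 : 12.2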